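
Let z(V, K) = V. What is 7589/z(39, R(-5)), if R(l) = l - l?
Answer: 7589/39 ≈ 194.59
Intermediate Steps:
R(l) = 0
7589/z(39, R(-5)) = 7589/39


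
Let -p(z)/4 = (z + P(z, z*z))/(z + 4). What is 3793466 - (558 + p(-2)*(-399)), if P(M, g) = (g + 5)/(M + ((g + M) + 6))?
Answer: 3793307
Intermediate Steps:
P(M, g) = (5 + g)/(6 + g + 2*M) (P(M, g) = (5 + g)/(M + ((M + g) + 6)) = (5 + g)/(M + (6 + M + g)) = (5 + g)/(6 + g + 2*M))
p(z) = -4*(z + (5 + z²)/(6 + z² + 2*z))/(4 + z) (p(z) = -4*(z + (5 + z*z)/(6 + z*z + 2*z))/(z + 4) = -4*(z + (5 + z²)/(6 + z² + 2*z))/(4 + z))
3793466 - (558 + p(-2)*(-399)) = 3793466 - (558 + (4*(-5 - 1*(-2)³ - 6*(-2) - 3*(-2)²)/(24 + (-2)³ + 6*(-2)² + 14*(-2)))*(-399)) = 3793466 - (558 + (4*(-5 - 1*(-8) + 12 - 3*4)/(24 - 8 + 6*4 - 28))*(-399)) = 3793466 - (558 + (4*(-5 + 8 + 12 - 12)/(24 - 8 + 24 - 28))*(-399)) = 3793466 - (558 + (4*3/12)*(-399)) = 3793466 - (558 + (4*(1/12)*3)*(-399)) = 3793466 - (558 + 1*(-399)) = 3793466 - (558 - 399) = 3793466 - 1*159 = 3793466 - 159 = 3793307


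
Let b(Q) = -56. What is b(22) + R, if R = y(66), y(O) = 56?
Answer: 0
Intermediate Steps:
R = 56
b(22) + R = -56 + 56 = 0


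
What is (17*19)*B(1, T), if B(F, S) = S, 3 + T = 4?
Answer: 323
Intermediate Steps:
T = 1 (T = -3 + 4 = 1)
(17*19)*B(1, T) = (17*19)*1 = 323*1 = 323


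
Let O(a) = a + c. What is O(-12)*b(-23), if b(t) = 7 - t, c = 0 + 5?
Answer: -210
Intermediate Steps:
c = 5
O(a) = 5 + a (O(a) = a + 5 = 5 + a)
O(-12)*b(-23) = (5 - 12)*(7 - 1*(-23)) = -7*(7 + 23) = -7*30 = -210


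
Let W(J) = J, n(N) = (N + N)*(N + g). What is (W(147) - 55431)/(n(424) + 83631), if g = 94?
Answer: -55284/522895 ≈ -0.10573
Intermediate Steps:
n(N) = 2*N*(94 + N) (n(N) = (N + N)*(N + 94) = (2*N)*(94 + N) = 2*N*(94 + N))
(W(147) - 55431)/(n(424) + 83631) = (147 - 55431)/(2*424*(94 + 424) + 83631) = -55284/(2*424*518 + 83631) = -55284/(439264 + 83631) = -55284/522895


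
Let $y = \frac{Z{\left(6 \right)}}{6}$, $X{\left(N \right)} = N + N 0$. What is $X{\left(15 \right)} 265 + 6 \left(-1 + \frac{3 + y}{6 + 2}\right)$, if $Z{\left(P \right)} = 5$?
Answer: $\frac{31775}{8} \approx 3971.9$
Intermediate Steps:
$X{\left(N \right)} = N$ ($X{\left(N \right)} = N + 0 = N$)
$y = \frac{5}{6} \approx 0.83333$
$X{\left(15 \right)} 265 + 6 \left(-1 + \frac{3 + y}{6 + 2}\right) = 15 \cdot 265 + 6 \left(-1 + \frac{3 + \frac{5}{6}}{6 + 2}\right) = 3975 + 6 \left(-1 + \frac{23}{6 \cdot 8}\right) = 3975 + 6 \left(-1 + \frac{23}{6} \cdot \frac{1}{8}\right) = 3975 + 6 \left(-1 + \frac{23}{48}\right) = 3975 + 6 \left(- \frac{25}{48}\right) = 3975 - \frac{25}{8} = \frac{31775}{8}$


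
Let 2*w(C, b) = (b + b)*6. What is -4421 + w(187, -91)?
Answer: -4967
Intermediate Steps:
w(C, b) = 6*b (w(C, b) = ((b + b)*6)/2 = ((2*b)*6)/2 = (12*b)/2 = 6*b)
-4421 + w(187, -91) = -4421 + 6*(-91) = -4421 - 546 = -4967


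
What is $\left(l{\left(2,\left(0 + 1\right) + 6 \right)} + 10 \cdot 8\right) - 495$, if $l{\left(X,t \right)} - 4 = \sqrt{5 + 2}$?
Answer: $-411 + \sqrt{7} \approx -408.35$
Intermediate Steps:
$l{\left(X,t \right)} = 4 + \sqrt{7}$ ($l{\left(X,t \right)} = 4 + \sqrt{5 + 2} = 4 + \sqrt{7}$)
$\left(l{\left(2,\left(0 + 1\right) + 6 \right)} + 10 \cdot 8\right) - 495 = \left(\left(4 + \sqrt{7}\right) + 10 \cdot 8\right) - 495 = \left(\left(4 + \sqrt{7}\right) + 80\right) - 495 = \left(84 + \sqrt{7}\right) - 495 = -411 + \sqrt{7}$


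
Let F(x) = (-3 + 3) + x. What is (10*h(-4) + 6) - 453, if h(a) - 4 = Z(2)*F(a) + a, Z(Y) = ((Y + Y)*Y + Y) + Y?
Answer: -927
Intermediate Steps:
F(x) = x (F(x) = 0 + x = x)
Z(Y) = 2*Y + 2*Y**2 (Z(Y) = ((2*Y)*Y + Y) + Y = (2*Y**2 + Y) + Y = (Y + 2*Y**2) + Y = 2*Y + 2*Y**2)
h(a) = 4 + 13*a (h(a) = 4 + ((2*2*(1 + 2))*a + a) = 4 + ((2*2*3)*a + a) = 4 + (12*a + a) = 4 + 13*a)
(10*h(-4) + 6) - 453 = (10*(4 + 13*(-4)) + 6) - 453 = (10*(4 - 52) + 6) - 453 = (10*(-48) + 6) - 453 = (-480 + 6) - 453 = -474 - 453 = -927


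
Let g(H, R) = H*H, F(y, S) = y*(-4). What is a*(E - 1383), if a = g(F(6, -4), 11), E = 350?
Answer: -595008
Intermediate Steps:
F(y, S) = -4*y
g(H, R) = H²
a = 576 (a = (-4*6)² = (-24)² = 576)
a*(E - 1383) = 576*(350 - 1383) = 576*(-1033) = -595008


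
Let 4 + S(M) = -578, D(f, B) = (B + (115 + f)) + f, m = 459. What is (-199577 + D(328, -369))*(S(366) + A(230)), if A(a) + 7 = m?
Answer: 25892750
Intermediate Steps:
D(f, B) = 115 + B + 2*f (D(f, B) = (115 + B + f) + f = 115 + B + 2*f)
A(a) = 452 (A(a) = -7 + 459 = 452)
S(M) = -582 (S(M) = -4 - 578 = -582)
(-199577 + D(328, -369))*(S(366) + A(230)) = (-199577 + (115 - 369 + 2*328))*(-582 + 452) = (-199577 + (115 - 369 + 656))*(-130) = (-199577 + 402)*(-130) = -199175*(-130) = 25892750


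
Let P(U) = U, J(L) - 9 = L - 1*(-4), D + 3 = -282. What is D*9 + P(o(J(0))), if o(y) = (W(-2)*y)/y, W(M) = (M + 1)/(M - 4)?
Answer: -15389/6 ≈ -2564.8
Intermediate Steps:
D = -285 (D = -3 - 282 = -285)
W(M) = (1 + M)/(-4 + M)
J(L) = 13 + L (J(L) = 9 + (L - 1*(-4)) = 9 + (L + 4) = 9 + (4 + L) = 13 + L)
o(y) = ⅙ (o(y) = (((1 - 2)/(-4 - 2))*y)/y = ((-1/(-6))*y)/y = ((-⅙*(-1))*y)/y = (y/6)/y = ⅙)
D*9 + P(o(J(0))) = -285*9 + ⅙ = -2565 + ⅙ = -15389/6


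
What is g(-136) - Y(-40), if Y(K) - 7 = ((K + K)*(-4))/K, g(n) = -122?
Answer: -121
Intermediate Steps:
Y(K) = -1 (Y(K) = 7 + ((K + K)*(-4))/K = 7 + ((2*K)*(-4))/K = 7 + (-8*K)/K = 7 - 8 = -1)
g(-136) - Y(-40) = -122 - 1*(-1) = -122 + 1 = -121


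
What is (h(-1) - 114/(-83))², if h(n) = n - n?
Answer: 12996/6889 ≈ 1.8865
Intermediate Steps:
h(n) = 0
(h(-1) - 114/(-83))² = (0 - 114/(-83))² = (0 - 114*(-1/83))² = (0 + 114/83)² = (114/83)² = 12996/6889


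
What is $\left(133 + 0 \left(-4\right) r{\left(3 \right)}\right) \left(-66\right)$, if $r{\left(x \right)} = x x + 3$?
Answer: $-8778$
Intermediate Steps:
$r{\left(x \right)} = 3 + x^{2}$ ($r{\left(x \right)} = x^{2} + 3 = 3 + x^{2}$)
$\left(133 + 0 \left(-4\right) r{\left(3 \right)}\right) \left(-66\right) = \left(133 + 0 \left(-4\right) \left(3 + 3^{2}\right)\right) \left(-66\right) = \left(133 + 0 \left(3 + 9\right)\right) \left(-66\right) = \left(133 + 0 \cdot 12\right) \left(-66\right) = \left(133 + 0\right) \left(-66\right) = 133 \left(-66\right) = -8778$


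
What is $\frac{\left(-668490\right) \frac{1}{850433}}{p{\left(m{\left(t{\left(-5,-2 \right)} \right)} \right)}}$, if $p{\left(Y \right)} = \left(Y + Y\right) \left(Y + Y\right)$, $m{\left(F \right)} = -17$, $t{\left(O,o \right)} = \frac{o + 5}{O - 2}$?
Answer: $- \frac{334245}{491550274} \approx -0.00067998$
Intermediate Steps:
$t{\left(O,o \right)} = \frac{5 + o}{-2 + O}$
$p{\left(Y \right)} = 4 Y^{2}$ ($p{\left(Y \right)} = 2 Y 2 Y = 4 Y^{2}$)
$\frac{\left(-668490\right) \frac{1}{850433}}{p{\left(m{\left(t{\left(-5,-2 \right)} \right)} \right)}} = \frac{\left(-668490\right) \frac{1}{850433}}{4 \left(-17\right)^{2}} = \frac{\left(-668490\right) \frac{1}{850433}}{4 \cdot 289} = - \frac{668490}{850433 \cdot 1156} = \left(- \frac{668490}{850433}\right) \frac{1}{1156} = - \frac{334245}{491550274}$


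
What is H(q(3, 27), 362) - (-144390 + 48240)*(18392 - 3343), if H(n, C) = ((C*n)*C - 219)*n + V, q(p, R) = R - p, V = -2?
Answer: 1522437436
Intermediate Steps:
H(n, C) = -2 + n*(-219 + n*C²) (H(n, C) = ((C*n)*C - 219)*n - 2 = (n*C² - 219)*n - 2 = (-219 + n*C²)*n - 2 = n*(-219 + n*C²) - 2 = -2 + n*(-219 + n*C²))
H(q(3, 27), 362) - (-144390 + 48240)*(18392 - 3343) = (-2 - 219*(27 - 1*3) + 362²*(27 - 1*3)²) - (-144390 + 48240)*(18392 - 3343) = (-2 - 219*(27 - 3) + 131044*(27 - 3)²) - (-96150)*15049 = (-2 - 219*24 + 131044*24²) - 1*(-1446961350) = (-2 - 5256 + 131044*576) + 1446961350 = (-2 - 5256 + 75481344) + 1446961350 = 75476086 + 1446961350 = 1522437436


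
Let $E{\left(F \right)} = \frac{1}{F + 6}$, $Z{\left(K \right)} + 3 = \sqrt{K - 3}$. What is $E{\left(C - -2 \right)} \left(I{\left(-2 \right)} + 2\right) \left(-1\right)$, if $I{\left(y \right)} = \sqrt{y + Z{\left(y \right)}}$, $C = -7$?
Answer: $-2 - \sqrt{-5 + i \sqrt{5}} \approx -2.4885 - 2.2888 i$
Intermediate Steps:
$Z{\left(K \right)} = -3 + \sqrt{-3 + K}$ ($Z{\left(K \right)} = -3 + \sqrt{K - 3} = -3 + \sqrt{-3 + K}$)
$I{\left(y \right)} = \sqrt{-3 + y + \sqrt{-3 + y}}$ ($I{\left(y \right)} = \sqrt{y + \left(-3 + \sqrt{-3 + y}\right)} = \sqrt{-3 + y + \sqrt{-3 + y}}$)
$E{\left(F \right)} = \frac{1}{6 + F}$
$E{\left(C - -2 \right)} \left(I{\left(-2 \right)} + 2\right) \left(-1\right) = \frac{\left(\sqrt{-3 - 2 + \sqrt{-3 - 2}} + 2\right) \left(-1\right)}{6 - 5} = \frac{\left(\sqrt{-3 - 2 + \sqrt{-5}} + 2\right) \left(-1\right)}{6 + \left(-7 + 2\right)} = \frac{\left(\sqrt{-3 - 2 + i \sqrt{5}} + 2\right) \left(-1\right)}{6 - 5} = \frac{\left(\sqrt{-5 + i \sqrt{5}} + 2\right) \left(-1\right)}{1} = 1 \left(2 + \sqrt{-5 + i \sqrt{5}}\right) \left(-1\right) = 1 \left(-2 - \sqrt{-5 + i \sqrt{5}}\right) = -2 - \sqrt{-5 + i \sqrt{5}}$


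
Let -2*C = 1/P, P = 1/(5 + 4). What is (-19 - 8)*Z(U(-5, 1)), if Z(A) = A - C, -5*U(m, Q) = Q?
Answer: -1161/10 ≈ -116.10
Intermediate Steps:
U(m, Q) = -Q/5
P = ⅑ (P = 1/9 = ⅑ ≈ 0.11111)
C = -9/2 (C = -1/(2*⅑) = -½*9 = -9/2 ≈ -4.5000)
Z(A) = 9/2 + A (Z(A) = A - 1*(-9/2) = A + 9/2 = 9/2 + A)
(-19 - 8)*Z(U(-5, 1)) = (-19 - 8)*(9/2 - ⅕*1) = -27*(9/2 - ⅕) = -27*43/10 = -1161/10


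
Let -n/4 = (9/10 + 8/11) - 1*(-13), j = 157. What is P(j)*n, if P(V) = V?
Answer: -505226/55 ≈ -9185.9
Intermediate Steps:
n = -3218/55 (n = -4*((9/10 + 8/11) - 1*(-13)) = -4*((9*(⅒) + 8*(1/11)) + 13) = -4*((9/10 + 8/11) + 13) = -4*(179/110 + 13) = -4*1609/110 = -3218/55 ≈ -58.509)
P(j)*n = 157*(-3218/55) = -505226/55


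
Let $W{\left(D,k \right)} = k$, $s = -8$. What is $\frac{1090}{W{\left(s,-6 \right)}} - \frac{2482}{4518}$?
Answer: $- \frac{411626}{2259} \approx -182.22$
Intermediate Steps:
$\frac{1090}{W{\left(s,-6 \right)}} - \frac{2482}{4518} = \frac{1090}{-6} - \frac{2482}{4518} = 1090 \left(- \frac{1}{6}\right) - \frac{1241}{2259} = - \frac{545}{3} - \frac{1241}{2259} = - \frac{411626}{2259}$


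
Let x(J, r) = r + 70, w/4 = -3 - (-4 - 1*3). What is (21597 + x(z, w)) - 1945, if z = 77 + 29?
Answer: 19738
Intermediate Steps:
w = 16 (w = 4*(-3 - (-4 - 1*3)) = 4*(-3 - (-4 - 3)) = 4*(-3 - 1*(-7)) = 4*(-3 + 7) = 4*4 = 16)
z = 106
x(J, r) = 70 + r
(21597 + x(z, w)) - 1945 = (21597 + (70 + 16)) - 1945 = (21597 + 86) - 1945 = 21683 - 1945 = 19738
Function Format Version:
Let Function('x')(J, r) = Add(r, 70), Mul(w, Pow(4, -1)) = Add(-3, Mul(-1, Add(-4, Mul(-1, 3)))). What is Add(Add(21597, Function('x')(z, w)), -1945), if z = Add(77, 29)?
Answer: 19738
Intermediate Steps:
w = 16 (w = Mul(4, Add(-3, Mul(-1, Add(-4, Mul(-1, 3))))) = Mul(4, Add(-3, Mul(-1, Add(-4, -3)))) = Mul(4, Add(-3, Mul(-1, -7))) = Mul(4, Add(-3, 7)) = Mul(4, 4) = 16)
z = 106
Function('x')(J, r) = Add(70, r)
Add(Add(21597, Function('x')(z, w)), -1945) = Add(Add(21597, Add(70, 16)), -1945) = Add(Add(21597, 86), -1945) = Add(21683, -1945) = 19738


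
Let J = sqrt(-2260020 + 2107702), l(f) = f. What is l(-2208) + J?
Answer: -2208 + I*sqrt(152318) ≈ -2208.0 + 390.28*I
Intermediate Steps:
J = I*sqrt(152318) (J = sqrt(-152318) = I*sqrt(152318) ≈ 390.28*I)
l(-2208) + J = -2208 + I*sqrt(152318)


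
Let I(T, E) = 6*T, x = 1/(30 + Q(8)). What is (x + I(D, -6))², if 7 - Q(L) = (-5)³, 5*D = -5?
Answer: 942841/26244 ≈ 35.926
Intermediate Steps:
D = -1 (D = (⅕)*(-5) = -1)
Q(L) = 132 (Q(L) = 7 - 1*(-5)³ = 7 - 1*(-125) = 7 + 125 = 132)
x = 1/162 (x = 1/(30 + 132) = 1/162 ≈ 0.0061728)
(x + I(D, -6))² = (1/162 + 6*(-1))² = (1/162 - 6)² = (-971/162)² = 942841/26244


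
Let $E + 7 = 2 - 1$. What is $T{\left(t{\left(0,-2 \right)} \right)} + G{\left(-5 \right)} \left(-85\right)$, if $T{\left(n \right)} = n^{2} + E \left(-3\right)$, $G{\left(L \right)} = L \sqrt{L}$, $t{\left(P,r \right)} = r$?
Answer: $22 + 425 i \sqrt{5} \approx 22.0 + 950.33 i$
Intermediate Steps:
$G{\left(L \right)} = L^{\frac{3}{2}}$
$E = -6$ ($E = -7 + \left(2 - 1\right) = -7 + 1 = -6$)
$T{\left(n \right)} = 18 + n^{2}$ ($T{\left(n \right)} = n^{2} - -18 = n^{2} + 18 = 18 + n^{2}$)
$T{\left(t{\left(0,-2 \right)} \right)} + G{\left(-5 \right)} \left(-85\right) = \left(18 + \left(-2\right)^{2}\right) + \left(-5\right)^{\frac{3}{2}} \left(-85\right) = \left(18 + 4\right) + - 5 i \sqrt{5} \left(-85\right) = 22 + 425 i \sqrt{5}$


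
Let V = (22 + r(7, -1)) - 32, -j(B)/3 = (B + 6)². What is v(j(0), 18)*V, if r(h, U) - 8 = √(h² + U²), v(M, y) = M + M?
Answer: 432 - 1080*√2 ≈ -1095.4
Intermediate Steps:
j(B) = -3*(6 + B)² (j(B) = -3*(B + 6)² = -3*(6 + B)²)
v(M, y) = 2*M
r(h, U) = 8 + √(U² + h²) (r(h, U) = 8 + √(h² + U²) = 8 + √(U² + h²))
V = -2 + 5*√2 (V = (22 + (8 + √((-1)² + 7²))) - 32 = (22 + (8 + √(1 + 49))) - 32 = (22 + (8 + √50)) - 32 = (22 + (8 + 5*√2)) - 32 = (30 + 5*√2) - 32 = -2 + 5*√2 ≈ 5.0711)
v(j(0), 18)*V = (2*(-3*(6 + 0)²))*(-2 + 5*√2) = (2*(-3*6²))*(-2 + 5*√2) = (2*(-3*36))*(-2 + 5*√2) = (2*(-108))*(-2 + 5*√2) = -216*(-2 + 5*√2) = 432 - 1080*√2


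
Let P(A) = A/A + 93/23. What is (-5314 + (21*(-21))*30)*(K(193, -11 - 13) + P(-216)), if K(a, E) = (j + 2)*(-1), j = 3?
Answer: -18544/23 ≈ -806.26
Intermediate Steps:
P(A) = 116/23 (P(A) = 1 + 93*(1/23) = 1 + 93/23 = 116/23)
K(a, E) = -5 (K(a, E) = (3 + 2)*(-1) = 5*(-1) = -5)
(-5314 + (21*(-21))*30)*(K(193, -11 - 13) + P(-216)) = (-5314 + (21*(-21))*30)*(-5 + 116/23) = (-5314 - 441*30)*(1/23) = (-5314 - 13230)*(1/23) = -18544*1/23 = -18544/23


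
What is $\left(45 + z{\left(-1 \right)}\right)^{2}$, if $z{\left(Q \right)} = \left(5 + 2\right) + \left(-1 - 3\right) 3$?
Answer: $1600$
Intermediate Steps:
$z{\left(Q \right)} = -5$ ($z{\left(Q \right)} = 7 - 12 = -5$)
$\left(45 + z{\left(-1 \right)}\right)^{2} = \left(45 - 5\right)^{2} = 40^{2} = 1600$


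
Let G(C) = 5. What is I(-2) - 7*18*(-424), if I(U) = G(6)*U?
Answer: 53414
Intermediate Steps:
I(U) = 5*U
I(-2) - 7*18*(-424) = 5*(-2) - 7*18*(-424) = -10 - 126*(-424) = -10 + 53424 = 53414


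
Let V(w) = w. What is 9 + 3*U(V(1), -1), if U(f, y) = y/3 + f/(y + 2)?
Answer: 11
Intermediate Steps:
U(f, y) = y/3 + f/(2 + y) (U(f, y) = y*(1/3) + f/(2 + y) = y/3 + f/(2 + y))
9 + 3*U(V(1), -1) = 9 + 3*(((-1)**2 + 2*(-1) + 3*1)/(3*(2 - 1))) = 9 + 3*((1/3)*(1 - 2 + 3)/1) = 9 + 3*((1/3)*1*2) = 9 + 3*(2/3) = 9 + 2 = 11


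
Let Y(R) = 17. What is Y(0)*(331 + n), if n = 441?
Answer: 13124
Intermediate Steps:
Y(0)*(331 + n) = 17*(331 + 441) = 17*772 = 13124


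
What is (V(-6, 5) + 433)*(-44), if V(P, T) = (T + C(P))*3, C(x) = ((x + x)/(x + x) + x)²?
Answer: -23012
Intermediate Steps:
C(x) = (1 + x)² (C(x) = ((2*x)/((2*x)) + x)² = ((2*x)*(1/(2*x)) + x)² = (1 + x)²)
V(P, T) = 3*T + 3*(1 + P)² (V(P, T) = (T + (1 + P)²)*3 = 3*T + 3*(1 + P)²)
(V(-6, 5) + 433)*(-44) = ((3*5 + 3*(1 - 6)²) + 433)*(-44) = ((15 + 3*(-5)²) + 433)*(-44) = ((15 + 3*25) + 433)*(-44) = ((15 + 75) + 433)*(-44) = (90 + 433)*(-44) = 523*(-44) = -23012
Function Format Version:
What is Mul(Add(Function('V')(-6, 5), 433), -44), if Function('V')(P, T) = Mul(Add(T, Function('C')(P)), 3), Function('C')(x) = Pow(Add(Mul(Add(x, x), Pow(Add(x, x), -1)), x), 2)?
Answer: -23012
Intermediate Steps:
Function('C')(x) = Pow(Add(1, x), 2) (Function('C')(x) = Pow(Add(Mul(Mul(2, x), Pow(Mul(2, x), -1)), x), 2) = Pow(Add(Mul(Mul(2, x), Mul(Rational(1, 2), Pow(x, -1))), x), 2) = Pow(Add(1, x), 2))
Function('V')(P, T) = Add(Mul(3, T), Mul(3, Pow(Add(1, P), 2))) (Function('V')(P, T) = Mul(Add(T, Pow(Add(1, P), 2)), 3) = Add(Mul(3, T), Mul(3, Pow(Add(1, P), 2))))
Mul(Add(Function('V')(-6, 5), 433), -44) = Mul(Add(Add(Mul(3, 5), Mul(3, Pow(Add(1, -6), 2))), 433), -44) = Mul(Add(Add(15, Mul(3, Pow(-5, 2))), 433), -44) = Mul(Add(Add(15, Mul(3, 25)), 433), -44) = Mul(Add(Add(15, 75), 433), -44) = Mul(Add(90, 433), -44) = Mul(523, -44) = -23012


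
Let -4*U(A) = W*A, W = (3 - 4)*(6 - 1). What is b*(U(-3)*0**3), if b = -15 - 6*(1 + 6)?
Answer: 0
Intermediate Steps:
W = -5 (W = -1*5 = -5)
U(A) = 5*A/4 (U(A) = -(-5)*A/4 = 5*A/4)
b = -57 (b = -15 - 6*7 = -15 - 42 = -57)
b*(U(-3)*0**3) = -57*(5/4)*(-3)*0**3 = -(-855)*0/4 = -57*0 = 0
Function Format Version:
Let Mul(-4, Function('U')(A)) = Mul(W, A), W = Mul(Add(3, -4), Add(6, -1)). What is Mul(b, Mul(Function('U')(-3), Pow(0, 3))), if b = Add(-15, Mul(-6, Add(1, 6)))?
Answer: 0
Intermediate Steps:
W = -5 (W = Mul(-1, 5) = -5)
Function('U')(A) = Mul(Rational(5, 4), A) (Function('U')(A) = Mul(Rational(-1, 4), Mul(-5, A)) = Mul(Rational(5, 4), A))
b = -57 (b = Add(-15, Mul(-6, 7)) = Add(-15, -42) = -57)
Mul(b, Mul(Function('U')(-3), Pow(0, 3))) = Mul(-57, Mul(Mul(Rational(5, 4), -3), Pow(0, 3))) = Mul(-57, Mul(Rational(-15, 4), 0)) = Mul(-57, 0) = 0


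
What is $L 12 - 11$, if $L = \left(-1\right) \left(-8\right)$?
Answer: $85$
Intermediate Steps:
$L = 8$
$L 12 - 11 = 8 \cdot 12 - 11 = 96 - 11 = 85$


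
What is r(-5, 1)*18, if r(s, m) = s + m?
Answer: -72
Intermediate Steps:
r(s, m) = m + s
r(-5, 1)*18 = (1 - 5)*18 = -4*18 = -72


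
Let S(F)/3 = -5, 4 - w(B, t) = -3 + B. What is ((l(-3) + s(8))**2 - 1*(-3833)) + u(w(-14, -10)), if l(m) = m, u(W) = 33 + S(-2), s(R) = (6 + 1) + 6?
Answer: 3951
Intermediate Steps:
w(B, t) = 7 - B (w(B, t) = 4 - (-3 + B) = 4 + (3 - B) = 7 - B)
S(F) = -15 (S(F) = 3*(-5) = -15)
s(R) = 13 (s(R) = 7 + 6 = 13)
u(W) = 18 (u(W) = 33 - 15 = 18)
((l(-3) + s(8))**2 - 1*(-3833)) + u(w(-14, -10)) = ((-3 + 13)**2 - 1*(-3833)) + 18 = (10**2 + 3833) + 18 = (100 + 3833) + 18 = 3933 + 18 = 3951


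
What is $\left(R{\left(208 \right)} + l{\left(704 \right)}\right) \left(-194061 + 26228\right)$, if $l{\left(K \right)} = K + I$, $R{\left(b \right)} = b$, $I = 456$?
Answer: $-229595544$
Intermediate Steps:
$l{\left(K \right)} = 456 + K$ ($l{\left(K \right)} = K + 456 = 456 + K$)
$\left(R{\left(208 \right)} + l{\left(704 \right)}\right) \left(-194061 + 26228\right) = \left(208 + \left(456 + 704\right)\right) \left(-194061 + 26228\right) = \left(208 + 1160\right) \left(-167833\right) = 1368 \left(-167833\right) = -229595544$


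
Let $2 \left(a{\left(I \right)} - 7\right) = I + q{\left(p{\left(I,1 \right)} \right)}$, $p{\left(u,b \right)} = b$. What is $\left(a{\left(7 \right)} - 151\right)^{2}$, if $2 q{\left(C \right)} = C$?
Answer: $\frac{314721}{16} \approx 19670.0$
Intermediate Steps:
$q{\left(C \right)} = \frac{C}{2}$
$a{\left(I \right)} = \frac{29}{4} + \frac{I}{2}$ ($a{\left(I \right)} = 7 + \frac{I + \frac{1}{2} \cdot 1}{2} = 7 + \frac{I + \frac{1}{2}}{2} = 7 + \frac{\frac{1}{2} + I}{2} = 7 + \left(\frac{1}{4} + \frac{I}{2}\right) = \frac{29}{4} + \frac{I}{2}$)
$\left(a{\left(7 \right)} - 151\right)^{2} = \left(\left(\frac{29}{4} + \frac{1}{2} \cdot 7\right) - 151\right)^{2} = \left(\left(\frac{29}{4} + \frac{7}{2}\right) - 151\right)^{2} = \left(\frac{43}{4} - 151\right)^{2} = \left(- \frac{561}{4}\right)^{2} = \frac{314721}{16}$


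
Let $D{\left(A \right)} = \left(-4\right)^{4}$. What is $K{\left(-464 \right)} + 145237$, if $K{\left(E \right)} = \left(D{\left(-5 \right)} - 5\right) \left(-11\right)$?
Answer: $142476$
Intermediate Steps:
$D{\left(A \right)} = 256$
$K{\left(E \right)} = -2761$ ($K{\left(E \right)} = \left(256 - 5\right) \left(-11\right) = 251 \left(-11\right) = -2761$)
$K{\left(-464 \right)} + 145237 = -2761 + 145237 = 142476$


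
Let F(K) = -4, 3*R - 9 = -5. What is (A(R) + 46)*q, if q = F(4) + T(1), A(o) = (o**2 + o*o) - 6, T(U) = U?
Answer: -392/3 ≈ -130.67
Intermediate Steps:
R = 4/3 (R = 3 + (1/3)*(-5) = 3 - 5/3 = 4/3 ≈ 1.3333)
A(o) = -6 + 2*o**2 (A(o) = (o**2 + o**2) - 6 = 2*o**2 - 6 = -6 + 2*o**2)
q = -3 (q = -4 + 1 = -3)
(A(R) + 46)*q = ((-6 + 2*(4/3)**2) + 46)*(-3) = ((-6 + 2*(16/9)) + 46)*(-3) = ((-6 + 32/9) + 46)*(-3) = (-22/9 + 46)*(-3) = (392/9)*(-3) = -392/3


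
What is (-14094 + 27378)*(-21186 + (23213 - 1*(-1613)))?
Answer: 48353760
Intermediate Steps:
(-14094 + 27378)*(-21186 + (23213 - 1*(-1613))) = 13284*(-21186 + (23213 + 1613)) = 13284*(-21186 + 24826) = 13284*3640 = 48353760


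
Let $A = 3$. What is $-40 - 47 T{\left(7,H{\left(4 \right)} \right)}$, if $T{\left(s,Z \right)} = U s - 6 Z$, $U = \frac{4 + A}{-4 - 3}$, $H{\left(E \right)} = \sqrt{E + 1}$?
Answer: $289 + 282 \sqrt{5} \approx 919.57$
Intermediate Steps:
$H{\left(E \right)} = \sqrt{1 + E}$
$U = -1$ ($U = \frac{4 + 3}{-4 - 3} = \frac{7}{-7} = 7 \left(- \frac{1}{7}\right) = -1$)
$T{\left(s,Z \right)} = - s - 6 Z$
$-40 - 47 T{\left(7,H{\left(4 \right)} \right)} = -40 - 47 \left(\left(-1\right) 7 - 6 \sqrt{1 + 4}\right) = -40 - 47 \left(-7 - 6 \sqrt{5}\right) = -40 + \left(329 + 282 \sqrt{5}\right) = 289 + 282 \sqrt{5}$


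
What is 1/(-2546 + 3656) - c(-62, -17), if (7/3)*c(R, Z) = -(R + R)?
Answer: -412913/7770 ≈ -53.142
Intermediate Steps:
c(R, Z) = -6*R/7 (c(R, Z) = 3*(-(R + R))/7 = 3*(-2*R)/7 = -6*R/7)
1/(-2546 + 3656) - c(-62, -17) = 1/(-2546 + 3656) - (-6)*(-62)/7 = 1/1110 - 1*372/7 = 1/1110 - 372/7 = -412913/7770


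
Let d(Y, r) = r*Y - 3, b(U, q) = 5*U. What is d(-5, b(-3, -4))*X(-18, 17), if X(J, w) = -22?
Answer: -1584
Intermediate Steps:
d(Y, r) = -3 + Y*r (d(Y, r) = Y*r - 3 = -3 + Y*r)
d(-5, b(-3, -4))*X(-18, 17) = (-3 - 25*(-3))*(-22) = (-3 - 5*(-15))*(-22) = (-3 + 75)*(-22) = 72*(-22) = -1584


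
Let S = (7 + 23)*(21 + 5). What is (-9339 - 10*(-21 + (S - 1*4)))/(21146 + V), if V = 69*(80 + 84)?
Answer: -16889/32462 ≈ -0.52027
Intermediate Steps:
V = 11316 (V = 69*164 = 11316)
S = 780 (S = 30*26 = 780)
(-9339 - 10*(-21 + (S - 1*4)))/(21146 + V) = (-9339 - 10*(-21 + (780 - 1*4)))/(21146 + 11316) = (-9339 - 10*(-21 + (780 - 4)))/32462 = (-9339 - 10*(-21 + 776))*(1/32462) = (-9339 - 10*755)*(1/32462) = (-9339 - 7550)*(1/32462) = -16889*1/32462 = -16889/32462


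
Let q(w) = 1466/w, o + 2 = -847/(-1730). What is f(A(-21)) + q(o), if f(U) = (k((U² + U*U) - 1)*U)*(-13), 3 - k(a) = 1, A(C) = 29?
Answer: -4506382/2613 ≈ -1724.6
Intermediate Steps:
k(a) = 2 (k(a) = 3 - 1*1 = 3 - 1 = 2)
f(U) = -26*U (f(U) = (2*U)*(-13) = -26*U)
o = -2613/1730 (o = -2 - 847/(-1730) = -2 - 847*(-1/1730) = -2 + 847/1730 = -2613/1730 ≈ -1.5104)
f(A(-21)) + q(o) = -26*29 + 1466/(-2613/1730) = -754 + 1466*(-1730/2613) = -754 - 2536180/2613 = -4506382/2613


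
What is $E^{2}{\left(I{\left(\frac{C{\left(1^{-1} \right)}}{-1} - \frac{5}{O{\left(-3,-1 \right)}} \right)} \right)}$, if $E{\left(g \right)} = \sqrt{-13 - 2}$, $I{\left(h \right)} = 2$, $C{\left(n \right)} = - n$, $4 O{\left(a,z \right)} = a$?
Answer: $-15$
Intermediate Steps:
$O{\left(a,z \right)} = \frac{a}{4}$
$E{\left(g \right)} = i \sqrt{15}$ ($E{\left(g \right)} = \sqrt{-15} = i \sqrt{15}$)
$E^{2}{\left(I{\left(\frac{C{\left(1^{-1} \right)}}{-1} - \frac{5}{O{\left(-3,-1 \right)}} \right)} \right)} = \left(i \sqrt{15}\right)^{2} = -15$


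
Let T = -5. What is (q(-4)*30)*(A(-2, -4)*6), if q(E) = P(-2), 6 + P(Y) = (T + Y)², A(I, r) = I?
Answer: -15480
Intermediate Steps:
P(Y) = -6 + (-5 + Y)²
q(E) = 43 (q(E) = -6 + (-5 - 2)² = -6 + (-7)² = -6 + 49 = 43)
(q(-4)*30)*(A(-2, -4)*6) = (43*30)*(-2*6) = 1290*(-12) = -15480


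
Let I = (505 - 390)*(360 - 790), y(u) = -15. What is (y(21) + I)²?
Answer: 2446786225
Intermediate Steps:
I = -49450 (I = 115*(-430) = -49450)
(y(21) + I)² = (-15 - 49450)² = (-49465)² = 2446786225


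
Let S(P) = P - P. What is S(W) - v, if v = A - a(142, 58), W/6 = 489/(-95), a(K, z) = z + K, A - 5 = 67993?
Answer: -67798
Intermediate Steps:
A = 67998 (A = 5 + 67993 = 67998)
a(K, z) = K + z
W = -2934/95 (W = 6*(489/(-95)) = 6*(489*(-1/95)) = 6*(-489/95) = -2934/95 ≈ -30.884)
S(P) = 0
v = 67798 (v = 67998 - (142 + 58) = 67998 - 1*200 = 67998 - 200 = 67798)
S(W) - v = 0 - 1*67798 = 0 - 67798 = -67798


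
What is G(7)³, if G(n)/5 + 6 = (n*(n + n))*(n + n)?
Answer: 318611987000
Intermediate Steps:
G(n) = -30 + 20*n³ (G(n) = -30 + 5*((n*(n + n))*(n + n)) = -30 + 5*((n*(2*n))*(2*n)) = -30 + 5*((2*n²)*(2*n)) = -30 + 5*(4*n³) = -30 + 20*n³)
G(7)³ = (-30 + 20*7³)³ = (-30 + 20*343)³ = (-30 + 6860)³ = 6830³ = 318611987000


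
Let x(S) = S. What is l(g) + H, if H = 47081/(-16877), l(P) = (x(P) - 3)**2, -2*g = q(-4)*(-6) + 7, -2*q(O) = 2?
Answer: 5904273/67508 ≈ 87.460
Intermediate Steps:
q(O) = -1 (q(O) = -1/2*2 = -1)
g = -13/2 (g = -(-1*(-6) + 7)/2 = -(6 + 7)/2 = -1/2*13 = -13/2 ≈ -6.5000)
l(P) = (-3 + P)**2 (l(P) = (P - 3)**2 = (-3 + P)**2)
H = -47081/16877 (H = 47081*(-1/16877) = -47081/16877 ≈ -2.7897)
l(g) + H = (-3 - 13/2)**2 - 47081/16877 = (-19/2)**2 - 47081/16877 = 361/4 - 47081/16877 = 5904273/67508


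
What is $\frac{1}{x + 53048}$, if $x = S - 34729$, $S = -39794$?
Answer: $- \frac{1}{21475} \approx -4.6566 \cdot 10^{-5}$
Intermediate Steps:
$x = -74523$ ($x = -39794 - 34729 = -74523$)
$\frac{1}{x + 53048} = \frac{1}{-74523 + 53048} = \frac{1}{-21475} = - \frac{1}{21475}$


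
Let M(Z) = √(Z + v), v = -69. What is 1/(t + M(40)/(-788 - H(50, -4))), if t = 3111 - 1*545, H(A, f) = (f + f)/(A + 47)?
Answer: 14988619746144/38460798268878365 + 7413516*I*√29/38460798268878365 ≈ 0.00038971 + 1.038e-9*I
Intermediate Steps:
M(Z) = √(-69 + Z) (M(Z) = √(Z - 69) = √(-69 + Z))
H(A, f) = 2*f/(47 + A) (H(A, f) = (2*f)/(47 + A) = 2*f/(47 + A))
t = 2566 (t = 3111 - 545 = 2566)
1/(t + M(40)/(-788 - H(50, -4))) = 1/(2566 + √(-69 + 40)/(-788 - 2*(-4)/(47 + 50))) = 1/(2566 + √(-29)/(-788 - 2*(-4)/97)) = 1/(2566 + (I*√29)/(-788 - 2*(-4)/97)) = 1/(2566 + (I*√29)/(-788 - 1*(-8/97))) = 1/(2566 + (I*√29)/(-788 + 8/97)) = 1/(2566 + (I*√29)/(-76428/97)) = 1/(2566 + (I*√29)*(-97/76428)) = 1/(2566 - 97*I*√29/76428)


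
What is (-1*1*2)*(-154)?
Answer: 308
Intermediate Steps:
(-1*1*2)*(-154) = -1*2*(-154) = -2*(-154) = 308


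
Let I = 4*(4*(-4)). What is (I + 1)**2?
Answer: 3969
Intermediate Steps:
I = -64 (I = 4*(-16) = -64)
(I + 1)**2 = (-64 + 1)**2 = (-63)**2 = 3969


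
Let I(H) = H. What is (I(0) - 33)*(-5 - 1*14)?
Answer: 627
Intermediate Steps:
(I(0) - 33)*(-5 - 1*14) = (0 - 33)*(-5 - 1*14) = -33*(-5 - 14) = -33*(-19) = 627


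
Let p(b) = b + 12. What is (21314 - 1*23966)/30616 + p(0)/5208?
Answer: -70022/830459 ≈ -0.084317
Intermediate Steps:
p(b) = 12 + b
(21314 - 1*23966)/30616 + p(0)/5208 = (21314 - 1*23966)/30616 + (12 + 0)/5208 = (21314 - 23966)*(1/30616) + 12*(1/5208) = -2652*1/30616 + 1/434 = -663/7654 + 1/434 = -70022/830459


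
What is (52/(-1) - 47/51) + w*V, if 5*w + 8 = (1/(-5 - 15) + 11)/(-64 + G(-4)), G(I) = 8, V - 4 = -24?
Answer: -287591/14280 ≈ -20.139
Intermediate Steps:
V = -20 (V = 4 - 24 = -20)
w = -9179/5600 (w = -8/5 + ((1/(-5 - 15) + 11)/(-64 + 8))/5 = -8/5 + ((1/(-20) + 11)/(-56))/5 = -8/5 + ((-1/20 + 11)*(-1/56))/5 = -8/5 + ((219/20)*(-1/56))/5 = -8/5 + (⅕)*(-219/1120) = -8/5 - 219/5600 = -9179/5600 ≈ -1.6391)
(52/(-1) - 47/51) + w*V = (52/(-1) - 47/51) - 9179/5600*(-20) = (52*(-1) - 47*1/51) + 9179/280 = (-52 - 47/51) + 9179/280 = -2699/51 + 9179/280 = -287591/14280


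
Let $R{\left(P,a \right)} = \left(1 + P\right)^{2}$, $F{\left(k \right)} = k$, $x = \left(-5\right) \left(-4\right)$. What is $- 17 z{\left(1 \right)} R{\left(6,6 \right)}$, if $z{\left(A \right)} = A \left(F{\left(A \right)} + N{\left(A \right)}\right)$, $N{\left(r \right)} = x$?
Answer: $-17493$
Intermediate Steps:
$x = 20$
$N{\left(r \right)} = 20$
$z{\left(A \right)} = A \left(20 + A\right)$ ($z{\left(A \right)} = A \left(A + 20\right) = A \left(20 + A\right)$)
$- 17 z{\left(1 \right)} R{\left(6,6 \right)} = - 17 \cdot 1 \left(20 + 1\right) \left(1 + 6\right)^{2} = - 17 \cdot 1 \cdot 21 \cdot 7^{2} = \left(-17\right) 21 \cdot 49 = \left(-357\right) 49 = -17493$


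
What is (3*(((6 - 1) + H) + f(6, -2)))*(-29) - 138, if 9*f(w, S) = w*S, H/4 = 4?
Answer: -1849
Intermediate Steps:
H = 16 (H = 4*4 = 16)
f(w, S) = S*w/9 (f(w, S) = (w*S)/9 = (S*w)/9 = S*w/9)
(3*(((6 - 1) + H) + f(6, -2)))*(-29) - 138 = (3*(((6 - 1) + 16) + (⅑)*(-2)*6))*(-29) - 138 = (3*((5 + 16) - 4/3))*(-29) - 138 = (3*(21 - 4/3))*(-29) - 138 = (3*(59/3))*(-29) - 138 = 59*(-29) - 138 = -1711 - 138 = -1849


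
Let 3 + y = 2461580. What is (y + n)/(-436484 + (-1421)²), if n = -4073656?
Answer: -1612079/1582757 ≈ -1.0185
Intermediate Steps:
y = 2461577 (y = -3 + 2461580 = 2461577)
(y + n)/(-436484 + (-1421)²) = (2461577 - 4073656)/(-436484 + (-1421)²) = -1612079/(-436484 + 2019241) = -1612079/1582757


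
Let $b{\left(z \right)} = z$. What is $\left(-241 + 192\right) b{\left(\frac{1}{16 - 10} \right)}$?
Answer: $- \frac{49}{6} \approx -8.1667$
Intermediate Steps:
$\left(-241 + 192\right) b{\left(\frac{1}{16 - 10} \right)} = \frac{-241 + 192}{16 - 10} = - \frac{49}{6}$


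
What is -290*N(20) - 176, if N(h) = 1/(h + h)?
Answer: -733/4 ≈ -183.25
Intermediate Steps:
N(h) = 1/(2*h)
-290*N(20) - 176 = -145/20 - 176 = -290*1/40 - 176 = -29/4 - 176 = -733/4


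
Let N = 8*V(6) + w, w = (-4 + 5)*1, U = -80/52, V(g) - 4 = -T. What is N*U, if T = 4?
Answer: -20/13 ≈ -1.5385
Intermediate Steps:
V(g) = 0 (V(g) = 4 - 1*4 = 4 - 4 = 0)
U = -20/13 (U = -80*1/52 = -20/13 ≈ -1.5385)
w = 1 (w = 1*1 = 1)
N = 1 (N = 8*0 + 1 = 0 + 1 = 1)
N*U = 1*(-20/13) = -20/13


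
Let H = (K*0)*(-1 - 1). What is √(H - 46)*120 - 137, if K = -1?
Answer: -137 + 120*I*√46 ≈ -137.0 + 813.88*I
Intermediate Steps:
H = 0 (H = (-1*0)*(-1 - 1) = 0*(-2) = 0)
√(H - 46)*120 - 137 = √(0 - 46)*120 - 137 = √(-46)*120 - 137 = (I*√46)*120 - 137 = 120*I*√46 - 137 = -137 + 120*I*√46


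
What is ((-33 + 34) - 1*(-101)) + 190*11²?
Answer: 23092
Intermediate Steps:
((-33 + 34) - 1*(-101)) + 190*11² = (1 + 101) + 190*121 = 102 + 22990 = 23092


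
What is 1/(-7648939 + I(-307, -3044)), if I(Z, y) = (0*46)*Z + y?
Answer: -1/7651983 ≈ -1.3069e-7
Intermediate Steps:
I(Z, y) = y (I(Z, y) = 0*Z + y = 0 + y = y)
1/(-7648939 + I(-307, -3044)) = 1/(-7648939 - 3044) = 1/(-7651983) = -1/7651983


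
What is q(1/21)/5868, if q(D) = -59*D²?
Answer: -59/2587788 ≈ -2.2799e-5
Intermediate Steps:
q(1/21)/5868 = -59*(1/21)²/5868 = -59*(1/21)²*(1/5868) = -59*1/441*(1/5868) = -59/441*1/5868 = -59/2587788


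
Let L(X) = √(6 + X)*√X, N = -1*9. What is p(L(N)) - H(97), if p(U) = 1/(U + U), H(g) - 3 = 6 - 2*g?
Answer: 185 - √3/18 ≈ 184.90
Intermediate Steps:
H(g) = 9 - 2*g (H(g) = 3 + (6 - 2*g) = 9 - 2*g)
N = -9
L(X) = √X*√(6 + X)
p(U) = 1/(2*U)
p(L(N)) - H(97) = 1/(2*((√(-9)*√(6 - 9)))) - (9 - 2*97) = 1/(2*(((3*I)*√(-3)))) - (9 - 194) = 1/(2*(((3*I)*(I*√3)))) - 1*(-185) = 1/(2*((-3*√3))) + 185 = (-√3/9)/2 + 185 = -√3/18 + 185 = 185 - √3/18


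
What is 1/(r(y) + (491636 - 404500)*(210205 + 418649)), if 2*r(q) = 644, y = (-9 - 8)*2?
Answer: 1/54795822466 ≈ 1.8250e-11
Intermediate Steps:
y = -34 (y = -17*2 = -34)
r(q) = 322 (r(q) = (½)*644 = 322)
1/(r(y) + (491636 - 404500)*(210205 + 418649)) = 1/(322 + (491636 - 404500)*(210205 + 418649)) = 1/(322 + 87136*628854) = 1/(322 + 54795822144) = 1/54795822466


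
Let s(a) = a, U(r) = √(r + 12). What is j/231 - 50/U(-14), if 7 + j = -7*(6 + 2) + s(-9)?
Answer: -24/77 + 25*I*√2 ≈ -0.31169 + 35.355*I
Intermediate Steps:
U(r) = √(12 + r)
j = -72 (j = -7 + (-7*(6 + 2) - 9) = -7 + (-7*8 - 9) = -7 + (-56 - 9) = -7 - 65 = -72)
j/231 - 50/U(-14) = -72/231 - 50/√(12 - 14) = -72*1/231 - 50*(-I*√2/2) = -24/77 - 50*(-I*√2/2) = -24/77 - (-25)*I*√2 = -24/77 + 25*I*√2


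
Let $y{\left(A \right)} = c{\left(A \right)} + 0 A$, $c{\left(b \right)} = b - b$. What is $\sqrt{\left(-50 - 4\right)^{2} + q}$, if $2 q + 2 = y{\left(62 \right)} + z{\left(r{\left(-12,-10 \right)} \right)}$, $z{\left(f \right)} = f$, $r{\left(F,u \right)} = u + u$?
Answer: $\sqrt{2905} \approx 53.898$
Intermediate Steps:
$r{\left(F,u \right)} = 2 u$
$c{\left(b \right)} = 0$
$y{\left(A \right)} = 0$ ($y{\left(A \right)} = 0 + 0 A = 0 + 0 = 0$)
$q = -11$ ($q = -1 + \frac{0 + 2 \left(-10\right)}{2} = -1 + \frac{0 - 20}{2} = -1 + \frac{1}{2} \left(-20\right) = -1 - 10 = -11$)
$\sqrt{\left(-50 - 4\right)^{2} + q} = \sqrt{\left(-50 - 4\right)^{2} - 11} = \sqrt{\left(-54\right)^{2} - 11} = \sqrt{2916 - 11} = \sqrt{2905}$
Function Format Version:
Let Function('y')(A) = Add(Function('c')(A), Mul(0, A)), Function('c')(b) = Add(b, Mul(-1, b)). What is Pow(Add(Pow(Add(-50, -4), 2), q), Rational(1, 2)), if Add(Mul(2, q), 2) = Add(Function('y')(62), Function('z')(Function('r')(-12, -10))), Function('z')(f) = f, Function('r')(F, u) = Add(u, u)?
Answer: Pow(2905, Rational(1, 2)) ≈ 53.898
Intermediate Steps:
Function('r')(F, u) = Mul(2, u)
Function('c')(b) = 0
Function('y')(A) = 0 (Function('y')(A) = Add(0, Mul(0, A)) = Add(0, 0) = 0)
q = -11 (q = Add(-1, Mul(Rational(1, 2), Add(0, Mul(2, -10)))) = Add(-1, Mul(Rational(1, 2), Add(0, -20))) = Add(-1, Mul(Rational(1, 2), -20)) = Add(-1, -10) = -11)
Pow(Add(Pow(Add(-50, -4), 2), q), Rational(1, 2)) = Pow(Add(Pow(Add(-50, -4), 2), -11), Rational(1, 2)) = Pow(Add(Pow(-54, 2), -11), Rational(1, 2)) = Pow(Add(2916, -11), Rational(1, 2)) = Pow(2905, Rational(1, 2))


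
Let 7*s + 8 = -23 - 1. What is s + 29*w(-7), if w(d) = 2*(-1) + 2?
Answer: -32/7 ≈ -4.5714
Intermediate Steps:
w(d) = 0 (w(d) = -2 + 2 = 0)
s = -32/7 (s = -8/7 + (-23 - 1)/7 = -8/7 + (⅐)*(-24) = -8/7 - 24/7 = -32/7 ≈ -4.5714)
s + 29*w(-7) = -32/7 + 29*0 = -32/7 + 0 = -32/7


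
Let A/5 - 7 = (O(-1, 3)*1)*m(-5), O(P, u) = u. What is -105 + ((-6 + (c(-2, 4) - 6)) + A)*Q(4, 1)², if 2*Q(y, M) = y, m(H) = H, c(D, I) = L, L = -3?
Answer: -325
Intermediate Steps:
c(D, I) = -3
Q(y, M) = y/2
A = -40 (A = 35 + 5*((3*1)*(-5)) = 35 + 5*(3*(-5)) = 35 + 5*(-15) = 35 - 75 = -40)
-105 + ((-6 + (c(-2, 4) - 6)) + A)*Q(4, 1)² = -105 + ((-6 + (-3 - 6)) - 40)*((½)*4)² = -105 + ((-6 - 9) - 40)*2² = -105 + (-15 - 40)*4 = -105 - 55*4 = -105 - 220 = -325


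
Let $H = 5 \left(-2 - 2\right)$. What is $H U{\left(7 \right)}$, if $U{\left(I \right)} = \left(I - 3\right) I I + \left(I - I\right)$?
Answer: $-3920$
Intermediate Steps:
$H = -20$ ($H = 5 \left(-4\right) = -20$)
$U{\left(I \right)} = I^{2} \left(-3 + I\right)$ ($U{\left(I \right)} = \left(-3 + I\right) I I + 0 = I \left(-3 + I\right) I + 0 = I^{2} \left(-3 + I\right) + 0 = I^{2} \left(-3 + I\right)$)
$H U{\left(7 \right)} = - 20 \cdot 7^{2} \left(-3 + 7\right) = - 20 \cdot 49 \cdot 4 = \left(-20\right) 196 = -3920$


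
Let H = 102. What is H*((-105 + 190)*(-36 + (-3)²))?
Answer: -234090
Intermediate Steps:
H*((-105 + 190)*(-36 + (-3)²)) = 102*((-105 + 190)*(-36 + (-3)²)) = 102*(85*(-36 + 9)) = 102*(85*(-27)) = 102*(-2295) = -234090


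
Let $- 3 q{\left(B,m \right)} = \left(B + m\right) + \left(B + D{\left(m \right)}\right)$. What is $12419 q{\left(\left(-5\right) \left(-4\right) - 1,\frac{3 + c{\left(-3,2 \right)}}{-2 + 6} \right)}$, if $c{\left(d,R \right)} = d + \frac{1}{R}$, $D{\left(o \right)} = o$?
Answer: $- \frac{633369}{4} \approx -1.5834 \cdot 10^{5}$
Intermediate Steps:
$q{\left(B,m \right)} = - \frac{2 B}{3} - \frac{2 m}{3}$ ($q{\left(B,m \right)} = - \frac{\left(B + m\right) + \left(B + m\right)}{3} = - \frac{2 B + 2 m}{3} = - \frac{2 B}{3} - \frac{2 m}{3}$)
$12419 q{\left(\left(-5\right) \left(-4\right) - 1,\frac{3 + c{\left(-3,2 \right)}}{-2 + 6} \right)} = 12419 \left(- \frac{2 \left(\left(-5\right) \left(-4\right) - 1\right)}{3} - \frac{2 \frac{3 - \left(3 - \frac{1}{2}\right)}{-2 + 6}}{3}\right) = 12419 \left(- \frac{2 \left(20 - 1\right)}{3} - \frac{2 \frac{3 + \left(-3 + \frac{1}{2}\right)}{4}}{3}\right) = 12419 \left(\left(- \frac{2}{3}\right) 19 - \frac{2 \left(3 - \frac{5}{2}\right) \frac{1}{4}}{3}\right) = 12419 \left(- \frac{38}{3} - \frac{2 \cdot \frac{1}{2} \cdot \frac{1}{4}}{3}\right) = 12419 \left(- \frac{38}{3} - \frac{1}{12}\right) = 12419 \left(- \frac{51}{4}\right) = - \frac{633369}{4}$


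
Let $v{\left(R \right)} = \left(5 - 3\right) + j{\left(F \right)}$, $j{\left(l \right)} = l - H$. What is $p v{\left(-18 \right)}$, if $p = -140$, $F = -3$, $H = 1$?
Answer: $280$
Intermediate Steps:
$j{\left(l \right)} = -1 + l$ ($j{\left(l \right)} = l - 1 = -1 + l$)
$v{\left(R \right)} = -2$ ($v{\left(R \right)} = \left(5 - 3\right) - 4 = 2 - 4 = -2$)
$p v{\left(-18 \right)} = \left(-140\right) \left(-2\right) = 280$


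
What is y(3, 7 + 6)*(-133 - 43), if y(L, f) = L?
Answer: -528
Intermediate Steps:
y(3, 7 + 6)*(-133 - 43) = 3*(-133 - 43) = 3*(-176) = -528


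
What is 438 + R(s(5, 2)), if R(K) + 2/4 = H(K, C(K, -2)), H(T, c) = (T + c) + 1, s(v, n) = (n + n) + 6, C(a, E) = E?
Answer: 893/2 ≈ 446.50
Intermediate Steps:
s(v, n) = 6 + 2*n (s(v, n) = 2*n + 6 = 6 + 2*n)
H(T, c) = 1 + T + c
R(K) = -3/2 + K (R(K) = -1/2 + (1 + K - 2) = -1/2 + (-1 + K) = -3/2 + K)
438 + R(s(5, 2)) = 438 + (-3/2 + (6 + 2*2)) = 438 + (-3/2 + (6 + 4)) = 438 + (-3/2 + 10) = 438 + 17/2 = 893/2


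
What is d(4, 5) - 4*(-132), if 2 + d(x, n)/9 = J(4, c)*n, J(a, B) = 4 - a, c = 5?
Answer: 510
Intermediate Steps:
d(x, n) = -18 (d(x, n) = -18 + 9*((4 - 1*4)*n) = -18 + 9*((4 - 4)*n) = -18 + 9*(0*n) = -18 + 9*0 = -18 + 0 = -18)
d(4, 5) - 4*(-132) = -18 - 4*(-132) = -18 + 528 = 510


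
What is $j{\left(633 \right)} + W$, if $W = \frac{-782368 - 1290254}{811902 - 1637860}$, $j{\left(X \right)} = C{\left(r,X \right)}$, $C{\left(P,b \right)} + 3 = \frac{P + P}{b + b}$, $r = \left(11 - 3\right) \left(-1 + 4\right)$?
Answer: $- \frac{39450254}{87138569} \approx -0.45273$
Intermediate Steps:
$r = 24$ ($r = 8 \cdot 3 = 24$)
$C{\left(P,b \right)} = -3 + \frac{P}{b}$ ($C{\left(P,b \right)} = -3 + \frac{P + P}{b + b} = -3 + \frac{2 P}{2 b} = -3 + 2 P \frac{1}{2 b} = -3 + \frac{P}{b}$)
$j{\left(X \right)} = -3 + \frac{24}{X}$
$W = \frac{1036311}{412979}$ ($W = - \frac{2072622}{-825958} = \left(-2072622\right) \left(- \frac{1}{825958}\right) = \frac{1036311}{412979} \approx 2.5094$)
$j{\left(633 \right)} + W = \left(-3 + \frac{24}{633}\right) + \frac{1036311}{412979} = \left(-3 + 24 \cdot \frac{1}{633}\right) + \frac{1036311}{412979} = \left(-3 + \frac{8}{211}\right) + \frac{1036311}{412979} = - \frac{625}{211} + \frac{1036311}{412979} = - \frac{39450254}{87138569}$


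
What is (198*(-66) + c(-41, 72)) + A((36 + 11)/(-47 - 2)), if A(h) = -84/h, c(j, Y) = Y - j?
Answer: -604769/47 ≈ -12867.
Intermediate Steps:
(198*(-66) + c(-41, 72)) + A((36 + 11)/(-47 - 2)) = (198*(-66) + (72 - 1*(-41))) - 84*(-47 - 2)/(36 + 11) = (-13068 + (72 + 41)) - 84/(47/(-49)) = (-13068 + 113) - 84/(47*(-1/49)) = -12955 - 84/(-47/49) = -12955 - 84*(-49/47) = -12955 + 4116/47 = -604769/47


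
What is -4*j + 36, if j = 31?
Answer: -88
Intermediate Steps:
-4*j + 36 = -4*31 + 36 = -124 + 36 = -88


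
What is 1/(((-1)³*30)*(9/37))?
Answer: -37/270 ≈ -0.13704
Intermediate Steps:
1/(((-1)³*30)*(9/37)) = 1/((-1*30)*(9*(1/37))) = 1/(-30*9/37) = 1/(-270/37) = -37/270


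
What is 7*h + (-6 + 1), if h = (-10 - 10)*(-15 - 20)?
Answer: 4895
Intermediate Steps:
h = 700 (h = -20*(-35) = 700)
7*h + (-6 + 1) = 7*700 + (-6 + 1) = 4900 - 5 = 4895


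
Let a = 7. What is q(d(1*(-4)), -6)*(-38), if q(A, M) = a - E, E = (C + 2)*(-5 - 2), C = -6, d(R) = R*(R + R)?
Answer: 798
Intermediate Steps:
d(R) = 2*R**2 (d(R) = R*(2*R) = 2*R**2)
E = 28 (E = (-6 + 2)*(-5 - 2) = -4*(-7) = 28)
q(A, M) = -21 (q(A, M) = 7 - 1*28 = 7 - 28 = -21)
q(d(1*(-4)), -6)*(-38) = -21*(-38) = 798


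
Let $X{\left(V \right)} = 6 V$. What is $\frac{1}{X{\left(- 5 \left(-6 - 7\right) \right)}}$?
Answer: $\frac{1}{390} \approx 0.0025641$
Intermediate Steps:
$\frac{1}{X{\left(- 5 \left(-6 - 7\right) \right)}} = \frac{1}{6 \left(- 5 \left(-6 - 7\right)\right)} = \frac{1}{6 \left(\left(-5\right) \left(-13\right)\right)} = \frac{1}{6 \cdot 65} = \frac{1}{390}$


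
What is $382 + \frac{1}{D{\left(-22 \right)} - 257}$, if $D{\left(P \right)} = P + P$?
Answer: $\frac{114981}{301} \approx 382.0$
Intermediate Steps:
$D{\left(P \right)} = 2 P$
$382 + \frac{1}{D{\left(-22 \right)} - 257} = 382 + \frac{1}{2 \left(-22\right) - 257} = 382 + \frac{1}{-44 - 257} = 382 + \frac{1}{-301} = 382 - \frac{1}{301} = \frac{114981}{301}$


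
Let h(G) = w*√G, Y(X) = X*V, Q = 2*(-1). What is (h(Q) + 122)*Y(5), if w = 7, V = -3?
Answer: -1830 - 105*I*√2 ≈ -1830.0 - 148.49*I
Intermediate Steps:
Q = -2
Y(X) = -3*X (Y(X) = X*(-3) = -3*X)
h(G) = 7*√G
(h(Q) + 122)*Y(5) = (7*√(-2) + 122)*(-3*5) = (7*(I*√2) + 122)*(-15) = (7*I*√2 + 122)*(-15) = (122 + 7*I*√2)*(-15) = -1830 - 105*I*√2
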